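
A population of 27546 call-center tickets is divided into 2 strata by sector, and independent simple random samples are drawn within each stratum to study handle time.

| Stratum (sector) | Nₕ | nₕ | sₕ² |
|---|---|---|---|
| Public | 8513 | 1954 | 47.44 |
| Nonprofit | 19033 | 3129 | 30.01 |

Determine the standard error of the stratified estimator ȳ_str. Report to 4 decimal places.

Var(ȳ_str) = Σₕ Wₕ²(1 − fₕ)sₕ²/nₕ with Wₕ = Nₕ/N, N = 27546.
Public: Wₕ = 0.30904669; term = 0.30904669²·(1 − 0.22953131)·47.44/1954 = 0.0017865834.
Nonprofit: Wₕ = 0.69095331; term = 0.69095331²·(1 − 0.16439868)·30.01/3129 = 0.0038261057.
Sum = 0.0056126891.
SE = √(0.0056126891) = 0.0749.

0.0749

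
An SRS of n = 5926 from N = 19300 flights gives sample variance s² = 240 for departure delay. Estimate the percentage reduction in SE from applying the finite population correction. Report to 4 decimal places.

16.7562

f = n/N = 5926/19300 = 0.30704663.
SE_no-fpc = √(s²/n) = 0.20124486; SE_fpc = √((1−f)s²/n) = 0.16752391.
Ratio = √(1−f) = 0.83243821. Reduction = 100·(1 − 0.83243821) = 16.7562%.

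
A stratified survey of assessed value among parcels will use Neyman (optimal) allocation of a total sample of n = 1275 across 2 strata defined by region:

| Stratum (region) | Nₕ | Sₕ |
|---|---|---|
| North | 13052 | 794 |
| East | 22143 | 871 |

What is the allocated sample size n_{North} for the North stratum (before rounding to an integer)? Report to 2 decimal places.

Neyman allocation: nₕ = n·NₕSₕ / Σⱼ NⱼSⱼ.
Σ NⱼSⱼ = 13052·794 + 22143·871 = 2.9649841 × 10^7.
n_{North} = 1275·13052·794 / (2.9649841 × 10^7) = 445.64.

445.64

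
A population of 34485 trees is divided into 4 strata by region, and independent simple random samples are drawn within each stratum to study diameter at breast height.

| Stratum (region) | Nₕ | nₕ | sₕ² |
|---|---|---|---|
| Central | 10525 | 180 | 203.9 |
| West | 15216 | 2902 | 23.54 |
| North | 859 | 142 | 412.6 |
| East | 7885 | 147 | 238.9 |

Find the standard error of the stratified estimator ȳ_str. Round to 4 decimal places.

0.4358

Var(ȳ_str) = Σₕ Wₕ²(1 − fₕ)sₕ²/nₕ with Wₕ = Nₕ/N, N = 34485.
Central: Wₕ = 0.30520516; term = 0.30520516²·(1 − 0.01710214)·203.9/180 = 0.10371387.
West: Wₕ = 0.44123532; term = 0.44123532²·(1 − 0.19072029)·23.54/2902 = 0.0012780512.
North: Wₕ = 0.02490938; term = 0.02490938²·(1 − 0.16530850)·412.6/142 = 0.0015048484.
East: Wₕ = 0.22865014; term = 0.22865014²·(1 − 0.01864299)·238.9/147 = 0.083381322.
Sum = 0.18987809.
SE = √(0.18987809) = 0.4358.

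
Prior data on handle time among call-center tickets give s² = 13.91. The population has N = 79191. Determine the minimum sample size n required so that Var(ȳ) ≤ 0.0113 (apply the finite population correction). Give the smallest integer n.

1213

Without fpc, n₀ = s²/D = 13.91/0.0113 = 1230.9735.
With fpc, (1 − n/N)·s²/n ≤ D requires n ≥ n₀/(1 + n₀/N) = 1230.9735/(1 + 1230.9735/79191) = 1212.1317.
Rounding up, n = 1213.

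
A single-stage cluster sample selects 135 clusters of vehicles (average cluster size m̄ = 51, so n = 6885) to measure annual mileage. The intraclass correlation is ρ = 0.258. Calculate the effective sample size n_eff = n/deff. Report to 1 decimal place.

495.3

deff = 1 + (51 − 1)·0.258 = 1 + 12.9 = 13.9.
n_eff = 6885 / 13.9 = 495.3.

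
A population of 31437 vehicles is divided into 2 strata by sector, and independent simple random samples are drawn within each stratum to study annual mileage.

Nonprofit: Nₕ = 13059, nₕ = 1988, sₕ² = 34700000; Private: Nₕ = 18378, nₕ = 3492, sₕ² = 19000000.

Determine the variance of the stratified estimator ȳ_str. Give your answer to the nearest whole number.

4060

Var(ȳ_str) = Σₕ Wₕ²(1 − fₕ)sₕ²/nₕ with Wₕ = Nₕ/N, N = 31437.
Nonprofit: Wₕ = 0.41540223; term = 0.41540223²·(1 − 0.15223218)·34700000/1988 = 2553.4519.
Private: Wₕ = 0.58459777; term = 0.58459777²·(1 − 0.19000979)·19000000/3492 = 1506.1681.
Sum = 4059.62.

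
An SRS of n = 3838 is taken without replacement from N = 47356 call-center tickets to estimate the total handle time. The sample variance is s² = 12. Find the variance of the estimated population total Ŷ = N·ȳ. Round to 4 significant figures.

6.443 × 10^6

Var(Ŷ) = N²·Var(ȳ) = N²·(1 − n/N)·s²/n.
f = 3838/47356 = 0.08104570; Var(ȳ) = 0.91895430·12/3838 = 0.0028732287.
Var(Ŷ) = 47356² · 0.0028732287 = 6.4434761 × 10^6.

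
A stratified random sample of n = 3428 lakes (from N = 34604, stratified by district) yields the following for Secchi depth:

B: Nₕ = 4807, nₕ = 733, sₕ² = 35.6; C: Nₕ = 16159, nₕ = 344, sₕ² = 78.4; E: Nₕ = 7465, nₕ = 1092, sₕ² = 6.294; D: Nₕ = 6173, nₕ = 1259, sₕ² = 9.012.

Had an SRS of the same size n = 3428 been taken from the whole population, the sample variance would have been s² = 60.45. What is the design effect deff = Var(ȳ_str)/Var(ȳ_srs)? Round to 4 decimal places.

3.1374

Var(ȳ_str) = Σ Wₕ²(1−fₕ)sₕ²/nₕ with Wₕ = Nₕ/34604:
  B: (4807/34604)²·(1−733/4807)·35.6/733 = 7.9430732 × 10^-4
  C: (16159/34604)²·(1−344/16159)·78.4/344 = 0.048639454
  E: (7465/34604)²·(1−1092/7465)·6.294/1092 = 2.2899459 × 10^-4
  D: (6173/34604)²·(1−1259/6173)·9.012/1259 = 1.8133193 × 10^-4
  → Var(ȳ_str) = 0.049844088.
Var(ȳ_srs) = (1 − 3428/34604)·60.45/3428 = 0.015887281.
deff = 0.049844088 / 0.015887281 = 3.1374.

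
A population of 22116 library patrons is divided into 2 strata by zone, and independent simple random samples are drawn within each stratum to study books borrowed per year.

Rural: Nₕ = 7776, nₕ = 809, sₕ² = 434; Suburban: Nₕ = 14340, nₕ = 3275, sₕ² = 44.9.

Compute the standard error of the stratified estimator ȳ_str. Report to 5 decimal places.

0.25272

Var(ȳ_str) = Σₕ Wₕ²(1 − fₕ)sₕ²/nₕ with Wₕ = Nₕ/N, N = 22116.
Rural: Wₕ = 0.35160065; term = 0.35160065²·(1 − 0.10403807)·434/809 = 0.059419653.
Suburban: Wₕ = 0.64839935; term = 0.64839935²·(1 − 0.22838215)·44.9/3275 = 0.0044475664.
Sum = 0.063867219.
SE = √(0.063867219) = 0.25272.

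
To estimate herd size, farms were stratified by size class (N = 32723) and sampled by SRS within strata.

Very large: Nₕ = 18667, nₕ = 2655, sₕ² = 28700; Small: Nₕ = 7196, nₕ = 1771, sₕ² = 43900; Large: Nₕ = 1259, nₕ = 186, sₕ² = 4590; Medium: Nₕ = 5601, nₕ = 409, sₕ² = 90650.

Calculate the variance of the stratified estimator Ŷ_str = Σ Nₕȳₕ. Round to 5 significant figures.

1.0677 × 10^10

Var(Ŷ_str) = Σₕ Nₕ²(1 − fₕ)sₕ²/nₕ.
Very large: 18667²·(1 − 2655/18667)·28700/2655 = 3.2310039 × 10^9.
Small: 7196²·(1 − 1771/7196)·43900/1771 = 9.6769134 × 10^8.
Large: 1259²·(1 − 186/1259)·4590/186 = 3.3336899 × 10^7.
Medium: 5601²·(1 − 409/5601)·90650/409 = 6.445324 × 10^9.
Sum = 1.0677356 × 10^10.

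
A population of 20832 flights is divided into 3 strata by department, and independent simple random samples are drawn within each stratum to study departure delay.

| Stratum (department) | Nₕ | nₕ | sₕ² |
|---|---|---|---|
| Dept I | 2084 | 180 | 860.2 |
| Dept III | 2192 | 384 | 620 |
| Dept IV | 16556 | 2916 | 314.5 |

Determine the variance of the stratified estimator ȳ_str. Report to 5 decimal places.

0.11456

Var(ȳ_str) = Σₕ Wₕ²(1 − fₕ)sₕ²/nₕ with Wₕ = Nₕ/N, N = 20832.
Dept I: Wₕ = 0.10003840; term = 0.10003840²·(1 − 0.08637236)·860.2/180 = 0.04369479.
Dept III: Wₕ = 0.10522273; term = 0.10522273²·(1 − 0.17518248)·620/384 = 0.014744753.
Dept IV: Wₕ = 0.79473886; term = 0.79473886²·(1 − 0.17612950)·314.5/2916 = 0.056123014.
Sum = 0.11456256.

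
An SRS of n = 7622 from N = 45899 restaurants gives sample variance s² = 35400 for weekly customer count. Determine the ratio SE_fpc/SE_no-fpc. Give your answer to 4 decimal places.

0.9132

f = n/N = 7622/45899 = 0.16606026.
SE_no-fpc = √(s²/n) = 2.1550987; SE_fpc = √((1−f)s²/n) = 1.9680426.
Ratio = √(1−f) = 0.91320301.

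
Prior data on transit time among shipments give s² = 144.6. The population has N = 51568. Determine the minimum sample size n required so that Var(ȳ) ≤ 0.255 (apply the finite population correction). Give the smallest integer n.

Without fpc, n₀ = s²/D = 144.6/0.255 = 567.0588.
With fpc, (1 − n/N)·s²/n ≤ D requires n ≥ n₀/(1 + n₀/N) = 567.0588/(1 + 567.0588/51568) = 560.8911.
Rounding up, n = 561.

561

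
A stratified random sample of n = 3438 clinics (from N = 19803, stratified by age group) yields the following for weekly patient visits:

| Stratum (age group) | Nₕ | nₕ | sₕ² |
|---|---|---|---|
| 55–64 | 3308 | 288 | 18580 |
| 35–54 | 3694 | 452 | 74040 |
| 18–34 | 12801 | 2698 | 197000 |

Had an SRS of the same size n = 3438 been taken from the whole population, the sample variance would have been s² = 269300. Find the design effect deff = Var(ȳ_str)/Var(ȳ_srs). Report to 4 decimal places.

Var(ȳ_str) = Σ Wₕ²(1−fₕ)sₕ²/nₕ with Wₕ = Nₕ/19803:
  55–64: (3308/19803)²·(1−288/3308)·18580/288 = 1.6434772
  35–54: (3694/19803)²·(1−452/3694)·74040/452 = 5.002371
  18–34: (12801/19803)²·(1−2698/12801)·197000/2698 = 24.080004
  → Var(ȳ_str) = 30.725852.
Var(ȳ_srs) = (1 − 3438/19803)·269300/3438 = 64.731475.
deff = 30.725852 / 64.731475 = 0.4747.

0.4747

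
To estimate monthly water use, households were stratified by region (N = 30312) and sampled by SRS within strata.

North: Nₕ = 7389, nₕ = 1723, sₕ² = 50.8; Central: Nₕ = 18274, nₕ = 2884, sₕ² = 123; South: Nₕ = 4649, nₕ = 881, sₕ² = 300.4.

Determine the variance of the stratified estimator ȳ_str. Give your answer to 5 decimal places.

Var(ȳ_str) = Σₕ Wₕ²(1 − fₕ)sₕ²/nₕ with Wₕ = Nₕ/N, N = 30312.
North: Wₕ = 0.24376485; term = 0.24376485²·(1 − 0.23318446)·50.8/1723 = 0.001343419.
Central: Wₕ = 0.60286355; term = 0.60286355²·(1 − 0.15781985)·123/2884 = 0.01305428.
South: Wₕ = 0.15337160; term = 0.15337160²·(1 − 0.18950312)·300.4/881 = 0.0065007771.
Sum = 0.020898476.

0.02090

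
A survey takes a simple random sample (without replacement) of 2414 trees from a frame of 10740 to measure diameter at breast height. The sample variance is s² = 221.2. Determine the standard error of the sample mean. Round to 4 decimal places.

0.2665

Under SRS without replacement, Var(ȳ) = (1 − f)·s²/n with f = n/N = 2414/10740 = 0.22476723.
Var(ȳ) = (1 − 0.22476723)·221.2/2414 = 0.77523277·0.091632146 = 0.071036243.
SE(ȳ) = √(0.071036243) = 0.2665.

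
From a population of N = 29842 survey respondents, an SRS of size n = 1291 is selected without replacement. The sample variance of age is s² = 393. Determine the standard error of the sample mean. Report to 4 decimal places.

0.5397

Under SRS without replacement, Var(ȳ) = (1 − f)·s²/n with f = n/N = 1291/29842 = 0.04326118.
Var(ȳ) = (1 − 0.04326118)·393/1291 = 0.95673882·0.30441518 = 0.29124582.
SE(ȳ) = √(0.29124582) = 0.5397.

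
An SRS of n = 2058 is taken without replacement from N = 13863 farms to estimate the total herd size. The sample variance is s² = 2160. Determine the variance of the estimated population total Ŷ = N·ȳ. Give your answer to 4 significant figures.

1.718 × 10^8

Var(Ŷ) = N²·Var(ȳ) = N²·(1 − n/N)·s²/n.
f = 2058/13863 = 0.14845272; Var(ȳ) = 0.85154728·2160/2058 = 0.89375225.
Var(Ŷ) = 13863² · 0.89375225 = 1.7176378 × 10^8.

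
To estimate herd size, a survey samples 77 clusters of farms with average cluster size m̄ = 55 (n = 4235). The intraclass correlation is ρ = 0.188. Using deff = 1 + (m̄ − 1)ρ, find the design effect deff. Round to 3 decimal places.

11.152

deff = 1 + (55 − 1)·0.188 = 1 + 10.152 = 11.152.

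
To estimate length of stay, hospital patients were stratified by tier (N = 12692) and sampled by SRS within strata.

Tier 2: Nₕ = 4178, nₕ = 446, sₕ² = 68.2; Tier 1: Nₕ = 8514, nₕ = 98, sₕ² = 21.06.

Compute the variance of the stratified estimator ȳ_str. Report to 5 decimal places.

0.11039

Var(ȳ_str) = Σₕ Wₕ²(1 − fₕ)sₕ²/nₕ with Wₕ = Nₕ/N, N = 12692.
Tier 2: Wₕ = 0.32918374; term = 0.32918374²·(1 − 0.10674964)·68.2/446 = 0.014801286.
Tier 1: Wₕ = 0.67081626; term = 0.67081626²·(1 − 0.01151045)·21.06/98 = 0.095589796.
Sum = 0.11039108.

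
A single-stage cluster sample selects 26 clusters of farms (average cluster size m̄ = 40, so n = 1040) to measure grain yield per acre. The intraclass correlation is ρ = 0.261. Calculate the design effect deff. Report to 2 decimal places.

deff = 1 + (40 − 1)·0.261 = 1 + 10.179 = 11.179.

11.18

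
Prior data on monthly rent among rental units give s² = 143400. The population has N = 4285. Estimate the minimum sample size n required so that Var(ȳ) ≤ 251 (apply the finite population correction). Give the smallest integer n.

505

Without fpc, n₀ = s²/D = 143400/251 = 571.3147.
With fpc, (1 − n/N)·s²/n ≤ D requires n ≥ n₀/(1 + n₀/N) = 571.3147/(1 + 571.3147/4285) = 504.1031.
Rounding up, n = 505.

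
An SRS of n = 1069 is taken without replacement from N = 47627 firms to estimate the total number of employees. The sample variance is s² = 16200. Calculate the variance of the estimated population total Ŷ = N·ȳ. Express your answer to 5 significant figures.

3.3604 × 10^10

Var(Ŷ) = N²·Var(ȳ) = N²·(1 − n/N)·s²/n.
f = 1069/47627 = 0.02244525; Var(ȳ) = 0.97755475·16200/1069 = 14.814207.
Var(Ŷ) = 47627² · 14.814207 = 3.3603527 × 10^10.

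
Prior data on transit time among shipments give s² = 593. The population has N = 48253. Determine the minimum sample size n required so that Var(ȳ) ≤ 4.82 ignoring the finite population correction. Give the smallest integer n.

Without fpc, n₀ = s²/D = 593/4.82 = 123.0290.
Rounding up, n = 124.

124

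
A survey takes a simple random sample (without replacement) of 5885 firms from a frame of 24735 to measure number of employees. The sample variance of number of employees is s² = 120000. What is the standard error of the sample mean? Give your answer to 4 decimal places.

3.9420

Under SRS without replacement, Var(ȳ) = (1 − f)·s²/n with f = n/N = 5885/24735 = 0.23792197.
Var(ȳ) = (1 − 0.23792197)·120000/5885 = 0.76207803·20.390824 = 15.539399.
SE(ȳ) = √(15.539399) = 3.9420.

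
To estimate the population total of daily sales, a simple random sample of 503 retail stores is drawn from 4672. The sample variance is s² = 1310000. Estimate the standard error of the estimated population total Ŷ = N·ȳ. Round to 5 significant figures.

225230

Var(Ŷ) = N²·Var(ȳ) = N²·(1 − n/N)·s²/n.
f = 503/4672 = 0.10766267; Var(ȳ) = 0.89233733·1310000/503 = 2323.9799.
Var(Ŷ) = 4672² · 2323.9799 = 5.0726866 × 10^10.
SE(Ŷ) = √(5.0726866 × 10^10) = 225230.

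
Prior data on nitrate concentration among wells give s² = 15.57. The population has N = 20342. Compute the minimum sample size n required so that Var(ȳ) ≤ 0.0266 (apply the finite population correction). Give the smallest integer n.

569

Without fpc, n₀ = s²/D = 15.57/0.0266 = 585.3383.
With fpc, (1 − n/N)·s²/n ≤ D requires n ≥ n₀/(1 + n₀/N) = 585.3383/(1 + 585.3383/20342) = 568.9664.
Rounding up, n = 569.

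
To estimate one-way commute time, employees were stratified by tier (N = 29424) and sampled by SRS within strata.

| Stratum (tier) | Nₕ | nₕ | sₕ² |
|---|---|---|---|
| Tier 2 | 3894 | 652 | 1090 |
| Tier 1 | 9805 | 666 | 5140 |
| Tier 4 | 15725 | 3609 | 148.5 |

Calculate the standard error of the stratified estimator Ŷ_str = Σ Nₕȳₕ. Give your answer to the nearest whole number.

Var(Ŷ_str) = Σₕ Nₕ²(1 − fₕ)sₕ²/nₕ.
Tier 2: 3894²·(1 − 652/3894)·1090/652 = 2.1105122 × 10^7.
Tier 1: 9805²·(1 − 666/9805)·5140/666 = 6.9156844 × 10^8.
Tier 4: 15725²·(1 − 3609/15725)·148.5/3609 = 7.8395203 × 10^6.
Sum = 7.2051308 × 10^8.
SE = √(7.2051308 × 10^8) = 26842.

26842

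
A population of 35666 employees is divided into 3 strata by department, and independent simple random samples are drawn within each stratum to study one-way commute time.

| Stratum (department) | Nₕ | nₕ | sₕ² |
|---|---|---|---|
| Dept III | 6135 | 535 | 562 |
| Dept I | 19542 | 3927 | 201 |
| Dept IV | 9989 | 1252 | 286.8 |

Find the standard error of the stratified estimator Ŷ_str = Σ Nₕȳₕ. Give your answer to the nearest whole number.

Var(Ŷ_str) = Σₕ Nₕ²(1 − fₕ)sₕ²/nₕ.
Dept III: 6135²·(1 − 535/6135)·562/535 = 3.6089854 × 10^7.
Dept I: 19542²·(1 − 3927/19542)·201/3927 = 1.5618746 × 10^7.
Dept IV: 9989²·(1 − 1252/9989)·286.8/1252 = 1.9992135 × 10^7.
Sum = 7.1700735 × 10^7.
SE = √(7.1700735 × 10^7) = 8468.

8468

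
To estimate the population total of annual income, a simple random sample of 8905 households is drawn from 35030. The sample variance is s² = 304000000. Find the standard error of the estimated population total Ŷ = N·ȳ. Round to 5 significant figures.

Var(Ŷ) = N²·Var(ȳ) = N²·(1 − n/N)·s²/n.
f = 8905/35030 = 0.25421068; Var(ȳ) = 0.74578932·304000000/8905 = 25459.849.
Var(Ŷ) = 35030² · 25459.849 = 3.1241804 × 10^13.
SE(Ŷ) = √(3.1241804 × 10^13) = 5.5894 × 10^6.

5.5894 × 10^6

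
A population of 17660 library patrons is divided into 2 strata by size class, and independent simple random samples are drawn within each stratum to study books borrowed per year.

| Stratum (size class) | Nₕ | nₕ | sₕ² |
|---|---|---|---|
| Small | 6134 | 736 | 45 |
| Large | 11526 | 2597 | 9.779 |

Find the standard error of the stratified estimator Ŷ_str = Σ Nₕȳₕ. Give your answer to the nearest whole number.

1553

Var(Ŷ_str) = Σₕ Nₕ²(1 − fₕ)sₕ²/nₕ.
Small: 6134²·(1 − 736/6134)·45/736 = 2.02447 × 10^6.
Large: 11526²·(1 − 2597/11526)·9.779/2597 = 387528.76.
Sum = 2.4119988 × 10^6.
SE = √(2.4119988 × 10^6) = 1553.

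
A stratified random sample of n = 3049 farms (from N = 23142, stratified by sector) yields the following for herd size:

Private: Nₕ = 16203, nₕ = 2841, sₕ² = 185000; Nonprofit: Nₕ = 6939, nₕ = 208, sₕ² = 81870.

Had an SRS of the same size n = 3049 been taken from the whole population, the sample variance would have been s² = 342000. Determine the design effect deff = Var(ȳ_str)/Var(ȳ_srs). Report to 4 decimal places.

Var(ȳ_str) = Σ Wₕ²(1−fₕ)sₕ²/nₕ with Wₕ = Nₕ/23142:
  Private: (16203/23142)²·(1−2841/16203)·185000/2841 = 26.324832
  Nonprofit: (6939/23142)²·(1−208/6939)·81870/208 = 34.327024
  → Var(ȳ_str) = 60.651856.
Var(ȳ_srs) = (1 − 3049/23142)·342000/3049 = 97.389599.
deff = 60.651856 / 97.389599 = 0.6228.

0.6228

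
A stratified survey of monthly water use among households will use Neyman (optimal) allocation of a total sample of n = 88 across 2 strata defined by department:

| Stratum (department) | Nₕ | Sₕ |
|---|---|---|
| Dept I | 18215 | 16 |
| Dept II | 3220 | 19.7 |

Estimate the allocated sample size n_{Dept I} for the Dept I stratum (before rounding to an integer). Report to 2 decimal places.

Neyman allocation: nₕ = n·NₕSₕ / Σⱼ NⱼSⱼ.
Σ NⱼSⱼ = 18215·16 + 3220·19.7 = 354874.
n_{Dept I} = 88·18215·16 / 354874 = 72.27.

72.27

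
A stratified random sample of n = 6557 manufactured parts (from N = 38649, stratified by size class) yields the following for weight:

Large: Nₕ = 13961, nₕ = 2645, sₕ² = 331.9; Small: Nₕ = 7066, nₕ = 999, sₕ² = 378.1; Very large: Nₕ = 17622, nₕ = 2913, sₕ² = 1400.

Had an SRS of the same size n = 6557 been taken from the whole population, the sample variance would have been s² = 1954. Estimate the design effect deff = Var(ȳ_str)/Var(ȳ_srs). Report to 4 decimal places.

0.4346

Var(ȳ_str) = Σ Wₕ²(1−fₕ)sₕ²/nₕ with Wₕ = Nₕ/38649:
  Large: (13961/38649)²·(1−2645/13961)·331.9/2645 = 0.013271332
  Small: (7066/38649)²·(1−999/7066)·378.1/999 = 0.010862062
  Very large: (17622/38649)²·(1−2913/17622)·1400/2913 = 0.083396797
  → Var(ȳ_str) = 0.10753019.
Var(ȳ_srs) = (1 − 6557/38649)·1954/6557 = 0.24744455.
deff = 0.10753019 / 0.24744455 = 0.4346.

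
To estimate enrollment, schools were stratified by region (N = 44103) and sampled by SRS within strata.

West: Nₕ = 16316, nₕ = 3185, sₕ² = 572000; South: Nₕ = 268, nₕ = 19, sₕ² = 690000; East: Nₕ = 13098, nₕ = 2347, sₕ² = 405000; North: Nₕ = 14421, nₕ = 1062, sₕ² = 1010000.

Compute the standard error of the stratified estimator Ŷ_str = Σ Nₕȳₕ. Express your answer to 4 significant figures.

498400

Var(Ŷ_str) = Σₕ Nₕ²(1 − fₕ)sₕ²/nₕ.
West: 16316²·(1 − 3185/16316)·572000/3185 = 3.8476724 × 10^10.
South: 268²·(1 − 19/268)·690000/19 = 2.4234253 × 10^9.
East: 13098²·(1 − 2347/13098)·405000/2347 = 2.4299413 × 10^10.
North: 14421²·(1 − 1062/14421)·1010000/1062 = 1.8321718 × 10^11.
Sum = 2.4841674 × 10^11.
SE = √(2.4841674 × 10^11) = 498400.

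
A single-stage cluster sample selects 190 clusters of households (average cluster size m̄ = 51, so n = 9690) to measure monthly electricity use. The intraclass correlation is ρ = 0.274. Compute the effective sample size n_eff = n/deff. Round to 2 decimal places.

deff = 1 + (51 − 1)·0.274 = 1 + 13.7 = 14.7.
n_eff = 9690 / 14.7 = 659.18.

659.18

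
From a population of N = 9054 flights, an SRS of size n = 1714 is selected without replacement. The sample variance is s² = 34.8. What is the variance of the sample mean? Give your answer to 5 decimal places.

Under SRS without replacement, Var(ȳ) = (1 − f)·s²/n with f = n/N = 1714/9054 = 0.18930859.
Var(ȳ) = (1 − 0.18930859)·34.8/1714 = 0.81069141·0.020303384 = 0.016459779.

0.01646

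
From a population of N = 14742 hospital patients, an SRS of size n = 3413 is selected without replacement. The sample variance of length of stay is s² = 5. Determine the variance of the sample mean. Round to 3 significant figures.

0.00113

Under SRS without replacement, Var(ȳ) = (1 − f)·s²/n with f = n/N = 3413/14742 = 0.23151540.
Var(ȳ) = (1 − 0.23151540)·5/3413 = 0.76848460·0.0014649868 = 0.0011258198.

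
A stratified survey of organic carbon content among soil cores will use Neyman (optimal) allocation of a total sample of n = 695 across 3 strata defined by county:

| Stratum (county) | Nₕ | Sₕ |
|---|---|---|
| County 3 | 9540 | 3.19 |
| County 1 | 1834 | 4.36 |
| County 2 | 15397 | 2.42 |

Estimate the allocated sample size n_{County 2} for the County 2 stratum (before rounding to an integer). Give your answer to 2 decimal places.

342.14

Neyman allocation: nₕ = n·NₕSₕ / Σⱼ NⱼSⱼ.
Σ NⱼSⱼ = 9540·3.19 + 1834·4.36 + 15397·2.42 = 75689.58.
n_{County 2} = 695·15397·2.42 / 75689.58 = 342.14.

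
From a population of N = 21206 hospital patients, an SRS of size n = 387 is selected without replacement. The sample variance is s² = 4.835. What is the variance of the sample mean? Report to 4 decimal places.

0.0123

Under SRS without replacement, Var(ȳ) = (1 − f)·s²/n with f = n/N = 387/21206 = 0.01824955.
Var(ȳ) = (1 − 0.01824955)·4.835/387 = 0.98175045·0.01249354 = 0.012265539.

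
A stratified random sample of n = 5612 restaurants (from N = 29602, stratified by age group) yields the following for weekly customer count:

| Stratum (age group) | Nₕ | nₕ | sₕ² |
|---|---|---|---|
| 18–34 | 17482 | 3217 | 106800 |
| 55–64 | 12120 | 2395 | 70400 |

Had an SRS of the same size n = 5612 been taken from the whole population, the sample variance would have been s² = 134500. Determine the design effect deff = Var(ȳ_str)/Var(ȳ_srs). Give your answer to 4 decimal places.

Var(ȳ_str) = Σ Wₕ²(1−fₕ)sₕ²/nₕ with Wₕ = Nₕ/29602:
  18–34: (17482/29602)²·(1−3217/17482)·106800/3217 = 9.4480237
  55–64: (12120/29602)²·(1−2395/12120)·70400/2395 = 3.9538234
  → Var(ȳ_str) = 13.401847.
Var(ȳ_srs) = (1 − 5612/29602)·134500/5612 = 19.422888.
deff = 13.401847 / 19.422888 = 0.6900.

0.6900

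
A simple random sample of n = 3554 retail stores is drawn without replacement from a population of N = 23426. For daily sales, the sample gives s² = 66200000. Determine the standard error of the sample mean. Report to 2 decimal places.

Under SRS without replacement, Var(ȳ) = (1 − f)·s²/n with f = n/N = 3554/23426 = 0.15171177.
Var(ȳ) = (1 − 0.15171177)·66200000/3554 = 0.84828823·18626.899 = 15800.979.
SE(ȳ) = √(15800.979) = 125.70.

125.70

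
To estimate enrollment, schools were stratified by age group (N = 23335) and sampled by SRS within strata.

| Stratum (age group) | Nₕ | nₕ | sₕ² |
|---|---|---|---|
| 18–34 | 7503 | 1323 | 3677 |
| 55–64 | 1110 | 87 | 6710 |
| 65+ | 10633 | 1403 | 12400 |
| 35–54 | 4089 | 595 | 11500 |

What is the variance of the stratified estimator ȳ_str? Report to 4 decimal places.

Var(ȳ_str) = Σₕ Wₕ²(1 − fₕ)sₕ²/nₕ with Wₕ = Nₕ/N, N = 23335.
18–34: Wₕ = 0.32153418; term = 0.32153418²·(1 − 0.17632947)·3677/1323 = 0.23666912.
55–64: Wₕ = 0.04756803; term = 0.04756803²·(1 − 0.07837838)·6710/87 = 0.16083711.
65+: Wₕ = 0.45566745; term = 0.45566745²·(1 − 0.13194771)·12400/1403 = 1.5929638.
35–54: Wₕ = 0.17523034; term = 0.17523034²·(1 − 0.14551235)·11500/595 = 0.50711362.
Sum = 2.4975837.

2.4976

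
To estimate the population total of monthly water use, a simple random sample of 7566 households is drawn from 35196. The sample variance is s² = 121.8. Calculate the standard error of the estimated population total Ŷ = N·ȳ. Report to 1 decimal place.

3956.6

Var(Ŷ) = N²·Var(ȳ) = N²·(1 − n/N)·s²/n.
f = 7566/35196 = 0.21496761; Var(ȳ) = 0.78503239·121.8/7566 = 0.012637714.
Var(Ŷ) = 35196² · 0.012637714 = 1.5655075 × 10^7.
SE(Ŷ) = √(1.5655075 × 10^7) = 3956.6.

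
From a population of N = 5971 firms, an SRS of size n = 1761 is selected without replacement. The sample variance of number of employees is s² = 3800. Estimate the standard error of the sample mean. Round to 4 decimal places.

Under SRS without replacement, Var(ȳ) = (1 − f)·s²/n with f = n/N = 1761/5971 = 0.29492547.
Var(ȳ) = (1 − 0.29492547)·3800/1761 = 0.70507453·2.1578648 = 1.5214555.
SE(ȳ) = √(1.5214555) = 1.2335.

1.2335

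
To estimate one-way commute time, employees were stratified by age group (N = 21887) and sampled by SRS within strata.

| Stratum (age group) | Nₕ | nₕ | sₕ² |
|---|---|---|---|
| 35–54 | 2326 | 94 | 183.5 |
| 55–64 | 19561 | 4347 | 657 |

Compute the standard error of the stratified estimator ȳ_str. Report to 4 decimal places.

Var(ȳ_str) = Σₕ Wₕ²(1 − fₕ)sₕ²/nₕ with Wₕ = Nₕ/N, N = 21887.
35–54: Wₕ = 0.10627313; term = 0.10627313²·(1 − 0.04041273)·183.5/94 = 0.021156296.
55–64: Wₕ = 0.89372687; term = 0.89372687²·(1 − 0.22222790)·657/4347 = 0.093893974.
Sum = 0.11505027.
SE = √(0.11505027) = 0.3392.

0.3392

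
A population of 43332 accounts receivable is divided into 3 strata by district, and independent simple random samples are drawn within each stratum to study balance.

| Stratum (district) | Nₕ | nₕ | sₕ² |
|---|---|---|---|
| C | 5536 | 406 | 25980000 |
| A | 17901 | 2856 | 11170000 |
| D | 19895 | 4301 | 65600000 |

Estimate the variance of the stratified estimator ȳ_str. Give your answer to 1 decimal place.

Var(ȳ_str) = Σₕ Wₕ²(1 − fₕ)sₕ²/nₕ with Wₕ = Nₕ/N, N = 43332.
C: Wₕ = 0.12775778; term = 0.12775778²·(1 − 0.07333815)·25980000/406 = 967.85231.
A: Wₕ = 0.41311271; term = 0.41311271²·(1 − 0.15954416)·11170000/2856 = 560.97949.
D: Wₕ = 0.45912951; term = 0.45912951²·(1 − 0.21618497)·65600000/4301 = 2520.1036.
Sum = 4048.9354.

4048.9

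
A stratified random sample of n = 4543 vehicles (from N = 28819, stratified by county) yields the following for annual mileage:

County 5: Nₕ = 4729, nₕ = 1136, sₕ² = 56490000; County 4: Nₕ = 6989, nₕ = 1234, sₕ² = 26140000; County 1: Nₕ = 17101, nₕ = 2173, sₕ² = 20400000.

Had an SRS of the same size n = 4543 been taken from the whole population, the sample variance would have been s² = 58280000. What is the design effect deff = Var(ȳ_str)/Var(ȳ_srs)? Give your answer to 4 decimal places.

Var(ȳ_str) = Σ Wₕ²(1−fₕ)sₕ²/nₕ with Wₕ = Nₕ/28819:
  County 5: (4729/28819)²·(1−1136/4729)·56490000/1136 = 1017.3303
  County 4: (6989/28819)²·(1−1234/6989)·26140000/1234 = 1025.8715
  County 1: (17101/28819)²·(1−2173/17101)·20400000/2173 = 2885.5975
  → Var(ȳ_str) = 4928.7993.
Var(ȳ_srs) = (1 − 4543/28819)·58280000/4543 = 10806.25.
deff = 4928.7993 / 10806.25 = 0.4561.

0.4561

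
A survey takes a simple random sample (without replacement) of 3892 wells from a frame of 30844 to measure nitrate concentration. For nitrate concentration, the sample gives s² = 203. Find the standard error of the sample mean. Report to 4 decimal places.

Under SRS without replacement, Var(ȳ) = (1 − f)·s²/n with f = n/N = 3892/30844 = 0.12618337.
Var(ȳ) = (1 − 0.12618337)·203/3892 = 0.87381663·0.052158273 = 0.045576766.
SE(ȳ) = √(0.045576766) = 0.2135.

0.2135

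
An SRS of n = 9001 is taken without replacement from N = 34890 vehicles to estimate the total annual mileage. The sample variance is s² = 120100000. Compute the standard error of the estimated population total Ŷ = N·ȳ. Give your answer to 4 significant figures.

Var(Ŷ) = N²·Var(ȳ) = N²·(1 − n/N)·s²/n.
f = 9001/34890 = 0.25798223; Var(ȳ) = 0.74201777·120100000/9001 = 9900.7148.
Var(Ŷ) = 34890² · 9900.7148 = 1.205226 × 10^13.
SE(Ŷ) = √(1.205226 × 10^13) = 3.472 × 10^6.

3.472 × 10^6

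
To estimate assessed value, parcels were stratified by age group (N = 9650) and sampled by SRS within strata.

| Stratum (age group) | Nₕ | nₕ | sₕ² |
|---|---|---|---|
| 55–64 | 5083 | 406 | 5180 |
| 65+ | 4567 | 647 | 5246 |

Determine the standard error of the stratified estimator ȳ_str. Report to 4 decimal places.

2.1945

Var(ȳ_str) = Σₕ Wₕ²(1 − fₕ)sₕ²/nₕ with Wₕ = Nₕ/N, N = 9650.
55–64: Wₕ = 0.52673575; term = 0.52673575²·(1 − 0.07987409)·5180/406 = 3.2571411.
65+: Wₕ = 0.47326425; term = 0.47326425²·(1 − 0.14166849)·5246/647 = 1.5587859.
Sum = 4.815927.
SE = √(4.815927) = 2.1945.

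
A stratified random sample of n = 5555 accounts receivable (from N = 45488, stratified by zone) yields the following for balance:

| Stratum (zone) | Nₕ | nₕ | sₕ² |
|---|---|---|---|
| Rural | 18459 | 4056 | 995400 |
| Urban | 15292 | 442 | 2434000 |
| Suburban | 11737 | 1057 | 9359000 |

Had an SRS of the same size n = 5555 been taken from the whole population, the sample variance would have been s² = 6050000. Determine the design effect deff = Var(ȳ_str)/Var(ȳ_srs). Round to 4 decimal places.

1.2261

Var(ȳ_str) = Σ Wₕ²(1−fₕ)sₕ²/nₕ with Wₕ = Nₕ/45488:
  Rural: (18459/45488)²·(1−4056/18459)·995400/4056 = 31.533134
  Urban: (15292/45488)²·(1−442/15292)·2434000/442 = 604.35951
  Suburban: (11737/45488)²·(1−1057/11737)·9359000/1057 = 536.40045
  → Var(ȳ_str) = 1172.2931.
Var(ȳ_srs) = (1 − 5555/45488)·6050000/5555 = 956.1068.
deff = 1172.2931 / 956.1068 = 1.2261.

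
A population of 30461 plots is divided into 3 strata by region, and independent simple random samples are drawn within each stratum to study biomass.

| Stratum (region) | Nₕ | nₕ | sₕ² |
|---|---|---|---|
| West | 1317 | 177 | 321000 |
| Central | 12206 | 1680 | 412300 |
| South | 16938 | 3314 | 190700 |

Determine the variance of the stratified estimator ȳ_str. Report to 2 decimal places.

Var(ȳ_str) = Σₕ Wₕ²(1 − fₕ)sₕ²/nₕ with Wₕ = Nₕ/N, N = 30461.
West: Wₕ = 0.04323561; term = 0.04323561²·(1 − 0.13439636)·321000/177 = 2.9344998.
Central: Wₕ = 0.40070910; term = 0.40070910²·(1 − 0.13763723)·412300/1680 = 33.982277.
South: Wₕ = 0.55605528; term = 0.55605528²·(1 − 0.19565474)·190700/3314 = 14.311219.
Sum = 51.227996.

51.23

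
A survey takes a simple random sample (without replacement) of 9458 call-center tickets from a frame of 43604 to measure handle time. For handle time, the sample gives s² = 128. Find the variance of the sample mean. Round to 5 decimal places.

Under SRS without replacement, Var(ȳ) = (1 − f)·s²/n with f = n/N = 9458/43604 = 0.21690671.
Var(ȳ) = (1 − 0.21690671)·128/9458 = 0.78309329·0.013533517 = 0.010598006.

0.01060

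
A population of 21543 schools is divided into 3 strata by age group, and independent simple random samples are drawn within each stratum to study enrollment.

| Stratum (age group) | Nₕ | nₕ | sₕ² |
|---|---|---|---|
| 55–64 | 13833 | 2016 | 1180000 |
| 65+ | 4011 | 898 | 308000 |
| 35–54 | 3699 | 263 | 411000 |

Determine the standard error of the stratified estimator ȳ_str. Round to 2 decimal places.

16.07

Var(ȳ_str) = Σₕ Wₕ²(1 − fₕ)sₕ²/nₕ with Wₕ = Nₕ/N, N = 21543.
55–64: Wₕ = 0.64211113; term = 0.64211113²·(1 − 0.14573845)·1180000/2016 = 206.1592.
65+: Wₕ = 0.18618577; term = 0.18618577²·(1 − 0.22388432)·308000/898 = 9.2277071.
35–54: Wₕ = 0.17170311; term = 0.17170311²·(1 − 0.07110030)·411000/263 = 42.79679.
Sum = 258.1837.
SE = √(258.1837) = 16.07.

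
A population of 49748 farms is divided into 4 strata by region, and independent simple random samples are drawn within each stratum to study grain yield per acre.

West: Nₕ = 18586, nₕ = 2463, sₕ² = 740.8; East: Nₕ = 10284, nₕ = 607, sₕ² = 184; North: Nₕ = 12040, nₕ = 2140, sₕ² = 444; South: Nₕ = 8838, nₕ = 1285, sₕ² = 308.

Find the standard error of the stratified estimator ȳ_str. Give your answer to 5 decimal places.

Var(ȳ_str) = Σₕ Wₕ²(1 − fₕ)sₕ²/nₕ with Wₕ = Nₕ/N, N = 49748.
West: Wₕ = 0.37360296; term = 0.37360296²·(1 − 0.13251910)·740.8/2463 = 0.036418084.
East: Wₕ = 0.20672188; term = 0.20672188²·(1 − 0.05902373)·184/607 = 0.012189354.
North: Wₕ = 0.24201978; term = 0.24201978²·(1 − 0.17774086)·444/2140 = 0.0099926259.
South: Wₕ = 0.17765538; term = 0.17765538²·(1 − 0.14539489)·308/1285 = 0.0064650192.
Sum = 0.065065083.
SE = √(0.065065083) = 0.25508.

0.25508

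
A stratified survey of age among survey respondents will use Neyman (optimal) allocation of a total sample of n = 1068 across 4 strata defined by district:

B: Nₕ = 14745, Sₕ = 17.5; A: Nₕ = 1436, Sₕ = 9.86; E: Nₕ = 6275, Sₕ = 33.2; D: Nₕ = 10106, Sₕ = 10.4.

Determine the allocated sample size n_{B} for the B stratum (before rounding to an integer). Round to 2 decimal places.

470.58

Neyman allocation: nₕ = n·NₕSₕ / Σⱼ NⱼSⱼ.
Σ NⱼSⱼ = 14745·17.5 + 1436·9.86 + 6275·33.2 + 10106·10.4 = 585628.86.
n_{B} = 1068·14745·17.5 / 585628.86 = 470.58.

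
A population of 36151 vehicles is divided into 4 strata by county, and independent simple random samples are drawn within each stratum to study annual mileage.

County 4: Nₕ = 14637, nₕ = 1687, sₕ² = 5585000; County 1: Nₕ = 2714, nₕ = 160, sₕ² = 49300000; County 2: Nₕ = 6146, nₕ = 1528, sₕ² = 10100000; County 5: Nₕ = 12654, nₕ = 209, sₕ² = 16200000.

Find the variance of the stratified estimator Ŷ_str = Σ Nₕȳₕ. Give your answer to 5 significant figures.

Var(Ŷ_str) = Σₕ Nₕ²(1 − fₕ)sₕ²/nₕ.
County 4: 14637²·(1 − 1687/14637)·5585000/1687 = 6.2752342 × 10^11.
County 1: 2714²·(1 − 160/2714)·49300000/160 = 2.1357857 × 10^12.
County 2: 6146²·(1 − 1528/6146)·10100000/1528 = 1.8760504 × 10^11.
County 5: 12654²·(1 − 209/12654)·16200000/209 = 1.2206509 × 10^13.
Sum = 1.5157423 × 10^13.

1.5157 × 10^13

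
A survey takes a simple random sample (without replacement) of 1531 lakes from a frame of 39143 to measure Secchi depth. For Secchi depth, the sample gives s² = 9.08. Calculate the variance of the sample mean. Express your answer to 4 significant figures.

0.005699

Under SRS without replacement, Var(ȳ) = (1 − f)·s²/n with f = n/N = 1531/39143 = 0.03911300.
Var(ȳ) = (1 − 0.03911300)·9.08/1531 = 0.96088700·0.0059307642 = 0.0056987943.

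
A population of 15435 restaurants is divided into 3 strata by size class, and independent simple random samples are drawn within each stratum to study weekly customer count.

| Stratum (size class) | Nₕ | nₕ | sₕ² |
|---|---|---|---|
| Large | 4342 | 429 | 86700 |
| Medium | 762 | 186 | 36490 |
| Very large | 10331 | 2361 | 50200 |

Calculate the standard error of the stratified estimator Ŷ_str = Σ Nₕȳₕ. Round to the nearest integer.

Var(Ŷ_str) = Σₕ Nₕ²(1 − fₕ)sₕ²/nₕ.
Large: 4342²·(1 − 429/4342)·86700/429 = 3.4336931 × 10^9.
Medium: 762²·(1 − 186/762)·36490/186 = 8.6106983 × 10^7.
Very large: 10331²·(1 − 2361/10331)·50200/2361 = 1.7506866 × 10^9.
Sum = 5.2704867 × 10^9.
SE = √(5.2704867 × 10^9) = 72598.

72598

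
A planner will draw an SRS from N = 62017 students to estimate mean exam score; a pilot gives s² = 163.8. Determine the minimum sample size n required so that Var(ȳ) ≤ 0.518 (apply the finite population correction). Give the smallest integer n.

Without fpc, n₀ = s²/D = 163.8/0.518 = 316.2162.
With fpc, (1 − n/N)·s²/n ≤ D requires n ≥ n₀/(1 + n₀/N) = 316.2162/(1 + 316.2162/62017) = 314.6120.
Rounding up, n = 315.

315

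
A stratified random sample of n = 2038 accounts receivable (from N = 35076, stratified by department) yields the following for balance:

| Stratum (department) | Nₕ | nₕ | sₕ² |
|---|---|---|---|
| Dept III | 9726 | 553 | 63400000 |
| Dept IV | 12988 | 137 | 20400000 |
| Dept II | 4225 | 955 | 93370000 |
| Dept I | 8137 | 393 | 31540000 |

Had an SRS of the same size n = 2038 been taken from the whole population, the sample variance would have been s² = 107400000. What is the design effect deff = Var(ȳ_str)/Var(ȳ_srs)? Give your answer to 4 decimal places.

0.6794

Var(ȳ_str) = Σ Wₕ²(1−fₕ)sₕ²/nₕ with Wₕ = Nₕ/35076:
  Dept III: (9726/35076)²·(1−553/9726)·63400000/553 = 8313.6103
  Dept IV: (12988/35076)²·(1−137/12988)·20400000/137 = 20200.805
  Dept II: (4225/35076)²·(1−955/4225)·93370000/955 = 1097.8887
  Dept I: (8137/35076)²·(1−393/8137)·31540000/393 = 4110.3488
  → Var(ȳ_str) = 33722.653.
Var(ȳ_srs) = (1 − 2038/35076)·107400000/2038 = 49636.802.
deff = 33722.653 / 49636.802 = 0.6794.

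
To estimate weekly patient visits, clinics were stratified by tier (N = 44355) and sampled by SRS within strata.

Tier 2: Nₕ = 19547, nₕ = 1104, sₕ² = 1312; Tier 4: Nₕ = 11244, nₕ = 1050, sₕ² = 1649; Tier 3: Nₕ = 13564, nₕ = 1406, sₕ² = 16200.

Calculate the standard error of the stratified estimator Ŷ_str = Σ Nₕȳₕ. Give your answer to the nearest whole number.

50085

Var(Ŷ_str) = Σₕ Nₕ²(1 − fₕ)sₕ²/nₕ.
Tier 2: 19547²·(1 − 1104/19547)·1312/1104 = 4.2842661 × 10^8.
Tier 4: 11244²·(1 − 1050/11244)·1649/1050 = 1.8001008 × 10^8.
Tier 3: 13564²·(1 − 1406/13564)·16200/1406 = 1.9001138 × 10^9.
Sum = 2.5085505 × 10^9.
SE = √(2.5085505 × 10^9) = 50085.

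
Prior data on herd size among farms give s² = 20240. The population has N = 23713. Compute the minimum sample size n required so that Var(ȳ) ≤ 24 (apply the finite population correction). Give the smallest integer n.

815

Without fpc, n₀ = s²/D = 20240/24 = 843.3333.
With fpc, (1 − n/N)·s²/n ≤ D requires n ≥ n₀/(1 + n₀/N) = 843.3333/(1 + 843.3333/23713) = 814.3709.
Rounding up, n = 815.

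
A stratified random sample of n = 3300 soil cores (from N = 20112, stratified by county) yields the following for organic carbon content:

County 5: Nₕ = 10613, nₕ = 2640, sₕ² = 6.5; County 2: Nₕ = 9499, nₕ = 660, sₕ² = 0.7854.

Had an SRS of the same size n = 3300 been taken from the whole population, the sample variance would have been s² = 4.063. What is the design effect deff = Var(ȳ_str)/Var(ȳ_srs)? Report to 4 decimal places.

Var(ȳ_str) = Σ Wₕ²(1−fₕ)sₕ²/nₕ with Wₕ = Nₕ/20112:
  County 5: (10613/20112)²·(1−2640/10613)·6.5/2640 = 5.150612 × 10^-4
  County 2: (9499/20112)²·(1−660/9499)·0.7854/660 = 2.4701166 × 10^-4
  → Var(ȳ_str) = 7.6207286 × 10^-4.
Var(ȳ_srs) = (1 − 3300/20112)·4.063/3300 = 0.0010291934.
deff = (7.6207286 × 10^-4) / 0.0010291934 = 0.7405.

0.7405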